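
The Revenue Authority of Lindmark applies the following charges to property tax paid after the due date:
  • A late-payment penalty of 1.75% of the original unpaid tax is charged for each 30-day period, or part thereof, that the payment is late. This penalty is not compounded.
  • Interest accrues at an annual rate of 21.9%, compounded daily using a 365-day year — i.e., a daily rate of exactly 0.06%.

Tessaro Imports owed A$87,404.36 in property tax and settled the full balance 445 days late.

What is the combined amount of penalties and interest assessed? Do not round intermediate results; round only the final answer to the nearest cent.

Penalty periods: ⌈445/30⌉ = 15; penalty = 15 × 1.75% × A$87,404.36 = A$22,943.64…
Interest: A$87,404.36 × ((1 + 0.0006)^445 − 1) = A$87,404.36 × 0.30593588… = A$26,740.1297…
Penalties + interest = A$22,943.6445 + A$26,740.1297… = A$49,683.77

A$49,683.77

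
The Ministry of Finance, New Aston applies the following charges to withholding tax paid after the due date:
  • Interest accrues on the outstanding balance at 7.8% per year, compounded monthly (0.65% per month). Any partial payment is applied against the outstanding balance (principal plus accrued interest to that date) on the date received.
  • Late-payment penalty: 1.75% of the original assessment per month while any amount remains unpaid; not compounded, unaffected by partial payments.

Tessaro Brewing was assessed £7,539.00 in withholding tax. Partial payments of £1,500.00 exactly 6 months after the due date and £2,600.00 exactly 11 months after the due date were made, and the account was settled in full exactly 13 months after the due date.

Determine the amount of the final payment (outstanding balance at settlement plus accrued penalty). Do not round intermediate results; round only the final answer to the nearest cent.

£5,713.11

Balance at month 6: £7,539.0000 × (1 + 0.0065)^6 = £7,837.8405…
After £1,500.00 payment: £7,837.8405… − £1,500.00 = £6,337.8405…
Balance at month 11: £6,337.8405… × (1 + 0.0065)^5 = £6,546.5155…
After £2,600.00 payment: £6,546.5155… − £2,600.00 = £3,946.5155…
Balance at month 13: £3,946.5155… × (1 + 0.0065)^2 = £3,997.9869…
Penalty: 13 × 1.75% × £7,539.00 = £1,715.12…
Final settlement = outstanding balance + penalty = £3,997.9869… + £1,715.12… = £5,713.11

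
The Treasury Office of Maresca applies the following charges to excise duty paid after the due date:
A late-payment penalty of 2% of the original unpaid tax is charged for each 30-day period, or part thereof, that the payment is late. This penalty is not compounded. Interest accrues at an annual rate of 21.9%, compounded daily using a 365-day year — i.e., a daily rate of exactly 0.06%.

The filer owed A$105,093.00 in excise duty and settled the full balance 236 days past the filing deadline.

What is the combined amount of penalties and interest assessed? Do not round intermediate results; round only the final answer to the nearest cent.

A$32,796.04

Penalty periods: ⌈236/30⌉ = 8; penalty = 8 × 2% × A$105,093.00 = A$16,814.88
Interest: A$105,093.00 × ((1 + 0.0006)^236 − 1) = A$105,093.00 × 0.15206679… = A$15,981.1550…
Penalties + interest = A$16,814.8800 + A$15,981.1550… = A$32,796.04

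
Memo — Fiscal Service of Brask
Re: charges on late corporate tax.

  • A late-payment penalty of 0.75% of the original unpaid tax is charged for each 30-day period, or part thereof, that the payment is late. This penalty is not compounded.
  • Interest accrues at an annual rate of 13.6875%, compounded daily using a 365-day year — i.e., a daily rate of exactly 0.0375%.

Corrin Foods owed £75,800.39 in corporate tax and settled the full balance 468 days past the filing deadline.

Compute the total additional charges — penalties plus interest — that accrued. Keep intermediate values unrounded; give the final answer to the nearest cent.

£23,634.77

Penalty periods: ⌈468/30⌉ = 16; penalty = 16 × 0.75% × £75,800.39 = £9,096.05…
Interest: £75,800.39 × ((1 + 0.000375)^468 − 1) = £75,800.39 × 0.19180278… = £14,538.7255…
Penalties + interest = £9,096.0468 + £14,538.7255… = £23,634.77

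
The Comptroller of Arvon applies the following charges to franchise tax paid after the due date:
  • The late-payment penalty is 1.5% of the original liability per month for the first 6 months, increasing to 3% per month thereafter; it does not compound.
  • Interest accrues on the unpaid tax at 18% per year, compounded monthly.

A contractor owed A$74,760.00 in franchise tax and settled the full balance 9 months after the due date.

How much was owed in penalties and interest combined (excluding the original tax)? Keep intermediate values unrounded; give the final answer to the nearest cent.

A$24,176.63

Penalty, months 1–6: 6 × 1.5% × A$74,760.00 = A$6,728.40
Penalty, months 7–9: 3 × 3% × A$74,760.00 = A$6,728.40
Interest (18%/yr ÷ 12 = 1.5%/month): A$74,760.00 × ((1 + 0.015)^9 − 1) = A$10,719.8346…
Penalties + interest = A$13,456.8000 + A$10,719.8346… = A$24,176.63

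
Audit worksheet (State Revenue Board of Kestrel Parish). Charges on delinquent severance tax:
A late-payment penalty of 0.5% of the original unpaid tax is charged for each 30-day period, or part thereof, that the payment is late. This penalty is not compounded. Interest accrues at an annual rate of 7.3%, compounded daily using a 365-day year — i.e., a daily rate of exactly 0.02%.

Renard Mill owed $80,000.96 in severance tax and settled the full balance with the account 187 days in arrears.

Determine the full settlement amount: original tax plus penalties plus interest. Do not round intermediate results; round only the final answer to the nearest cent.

Penalty periods: ⌈187/30⌉ = 7; penalty = 7 × 0.5% × $80,000.96 = $2,800.03…
Interest: $80,000.96 × ((1 + 0.0002)^187 − 1) = $80,000.96 × 0.03810430… = $3,048.3805…
Total = $80,000.96 + $2,800.0336 + $3,048.3805… = $85,849.37

$85,849.37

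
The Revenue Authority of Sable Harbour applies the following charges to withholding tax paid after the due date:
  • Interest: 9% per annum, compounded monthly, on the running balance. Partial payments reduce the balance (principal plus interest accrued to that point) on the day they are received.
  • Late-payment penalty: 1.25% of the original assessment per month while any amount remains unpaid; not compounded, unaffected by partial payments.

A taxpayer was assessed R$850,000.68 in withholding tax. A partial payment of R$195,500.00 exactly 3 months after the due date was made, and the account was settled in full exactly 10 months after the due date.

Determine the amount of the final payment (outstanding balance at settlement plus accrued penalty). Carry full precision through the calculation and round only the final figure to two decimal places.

Monthly rate = 9% ÷ 12 = 0.75%
Balance at month 3: R$850,000.6800 × (1 + 0.0075)^3 = R$869,269.4915…
After R$195,500.00 payment: R$869,269.4915… − R$195,500.00 = R$673,769.4915…
Balance at month 10: R$673,769.4915… × (1 + 0.0075)^7 = R$709,948.3036…
Penalty: 10 × 1.25% × R$850,000.68 = R$106,250.09…
Final settlement = outstanding balance + penalty = R$709,948.3036… + R$106,250.09… = R$816,198.39

R$816,198.39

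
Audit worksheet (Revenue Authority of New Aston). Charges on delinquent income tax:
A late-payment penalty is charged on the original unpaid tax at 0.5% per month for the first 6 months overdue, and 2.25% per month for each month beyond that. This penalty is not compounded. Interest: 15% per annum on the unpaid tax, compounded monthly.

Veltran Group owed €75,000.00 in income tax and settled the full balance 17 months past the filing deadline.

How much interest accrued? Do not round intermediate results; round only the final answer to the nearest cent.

€17,635.36

Interest (15%/yr ÷ 12 = 1.25%/month): €75,000.00 × ((1 + 0.0125)^17 − 1) = €17,635.3625…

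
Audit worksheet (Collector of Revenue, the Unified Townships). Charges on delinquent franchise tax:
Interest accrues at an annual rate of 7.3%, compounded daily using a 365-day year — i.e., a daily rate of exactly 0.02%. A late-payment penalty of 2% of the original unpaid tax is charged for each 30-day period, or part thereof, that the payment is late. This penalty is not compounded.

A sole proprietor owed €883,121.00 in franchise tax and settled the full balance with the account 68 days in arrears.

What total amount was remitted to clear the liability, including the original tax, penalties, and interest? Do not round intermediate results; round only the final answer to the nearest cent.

€948,199.53

Penalty periods: ⌈68/30⌉ = 3; penalty = 3 × 2% × €883,121.00 = €52,987.26
Interest: €883,121.00 × ((1 + 0.0002)^68 − 1) = €883,121.00 × 0.01369152… = €12,091.2708…
Total = €883,121.00 + €52,987.2600 + €12,091.2708… = €948,199.53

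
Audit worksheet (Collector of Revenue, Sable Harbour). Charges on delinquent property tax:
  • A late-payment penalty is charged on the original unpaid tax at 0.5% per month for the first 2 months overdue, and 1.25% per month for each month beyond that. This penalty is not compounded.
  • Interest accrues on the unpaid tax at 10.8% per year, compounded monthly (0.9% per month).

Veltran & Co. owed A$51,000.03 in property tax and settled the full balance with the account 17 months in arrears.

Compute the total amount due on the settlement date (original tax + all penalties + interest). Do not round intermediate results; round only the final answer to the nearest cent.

A$69,463.45

Penalty, months 1–2: 2 × 0.5% × A$51,000.03 = A$510.00…
Penalty, months 3–17: 15 × 1.25% × A$51,000.03 = A$9,562.51…
Interest: A$51,000.03 × ((1 + 0.009)^17 − 1) = A$51,000.03 × 0.1645277… = A$8,390.9180…
Total = A$51,000.03 + A$10,072.5059… + A$8,390.9180… = A$69,463.45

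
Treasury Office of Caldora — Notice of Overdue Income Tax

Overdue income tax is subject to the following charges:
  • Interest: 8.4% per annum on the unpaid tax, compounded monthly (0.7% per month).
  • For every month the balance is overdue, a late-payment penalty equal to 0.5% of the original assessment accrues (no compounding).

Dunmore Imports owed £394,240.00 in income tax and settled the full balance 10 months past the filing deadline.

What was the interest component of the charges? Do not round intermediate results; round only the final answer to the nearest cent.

Interest: £394,240.00 × ((1 + 0.007)^10 − 1) = £394,240.00 × 0.0722467… = £28,482.5266…

£28,482.53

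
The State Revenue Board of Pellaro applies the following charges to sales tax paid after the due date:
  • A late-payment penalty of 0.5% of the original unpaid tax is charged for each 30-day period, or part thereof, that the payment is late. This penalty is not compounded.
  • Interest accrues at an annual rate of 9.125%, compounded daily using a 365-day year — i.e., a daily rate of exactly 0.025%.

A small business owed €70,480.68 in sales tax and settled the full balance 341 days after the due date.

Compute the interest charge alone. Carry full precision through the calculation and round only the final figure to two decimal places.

Interest: €70,480.68 × ((1 + 0.00025)^341 − 1) = €70,480.68 × 0.08897768… = €6,271.2072…

€6,271.21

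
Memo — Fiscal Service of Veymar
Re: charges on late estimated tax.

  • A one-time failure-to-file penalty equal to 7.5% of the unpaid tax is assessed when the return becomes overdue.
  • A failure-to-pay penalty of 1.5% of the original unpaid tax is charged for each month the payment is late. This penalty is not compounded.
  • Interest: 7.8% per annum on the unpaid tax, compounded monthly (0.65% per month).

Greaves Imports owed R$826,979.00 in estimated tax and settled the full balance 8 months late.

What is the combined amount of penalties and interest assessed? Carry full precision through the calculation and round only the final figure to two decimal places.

Failure-to-file penalty: 7.5% × R$826,979.00 = R$62,023.43…
Failure-to-pay penalty = 1.5% × R$826,979.00 × 8 mo = R$99,237.48
Interest: R$826,979.00 × ((1 + 0.0065)^8 − 1) = R$826,979.00 × 0.0531985… = R$43,994.0461…
Penalties + interest = R$161,260.9050 + R$43,994.0461… = R$205,254.95

R$205,254.95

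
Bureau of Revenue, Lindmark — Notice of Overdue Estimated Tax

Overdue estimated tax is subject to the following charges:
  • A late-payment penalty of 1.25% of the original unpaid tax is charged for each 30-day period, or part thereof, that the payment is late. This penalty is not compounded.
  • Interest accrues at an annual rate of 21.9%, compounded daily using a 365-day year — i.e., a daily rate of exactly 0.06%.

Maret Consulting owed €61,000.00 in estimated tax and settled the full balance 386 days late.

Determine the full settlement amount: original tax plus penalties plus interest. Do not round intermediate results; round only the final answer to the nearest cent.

€86,804.70

Penalty periods: ⌈386/30⌉ = 13; penalty = 13 × 1.25% × €61,000.00 = €9,912.50
Interest: €61,000.00 × ((1 + 0.0006)^386 − 1) = €61,000.00 × 0.26052783… = €15,892.1978…
Total = €61,000.00 + €9,912.5000 + €15,892.1978… = €86,804.70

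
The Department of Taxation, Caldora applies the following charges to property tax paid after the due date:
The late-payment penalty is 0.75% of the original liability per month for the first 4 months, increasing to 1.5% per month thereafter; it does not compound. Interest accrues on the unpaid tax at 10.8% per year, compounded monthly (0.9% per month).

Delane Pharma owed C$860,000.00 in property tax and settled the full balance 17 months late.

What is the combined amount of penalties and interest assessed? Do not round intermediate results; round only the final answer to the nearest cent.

C$334,993.83

Penalty, months 1–4: 4 × 0.75% × C$860,000.00 = C$25,800.00
Penalty, months 5–17: 13 × 1.5% × C$860,000.00 = C$167,700.00
Interest: C$860,000.00 × ((1 + 0.009)^17 − 1) = C$860,000.00 × 0.1645277… = C$141,493.8282…
Penalties + interest = C$193,500.0000 + C$141,493.8282… = C$334,993.83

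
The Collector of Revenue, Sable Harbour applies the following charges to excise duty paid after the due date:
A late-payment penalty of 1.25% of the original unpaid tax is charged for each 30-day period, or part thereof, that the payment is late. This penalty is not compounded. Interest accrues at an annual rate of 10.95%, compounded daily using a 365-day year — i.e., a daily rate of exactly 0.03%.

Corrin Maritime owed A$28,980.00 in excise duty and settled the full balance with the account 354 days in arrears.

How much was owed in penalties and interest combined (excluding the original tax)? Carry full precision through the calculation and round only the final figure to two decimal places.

Penalty periods: ⌈354/30⌉ = 12; penalty = 12 × 1.25% × A$28,980.00 = A$4,347.00
Interest: A$28,980.00 × ((1 + 0.0003)^354 − 1) = A$28,980.00 × 0.11202655… = A$3,246.5295…
Penalties + interest = A$4,347.0000 + A$3,246.5295… = A$7,593.53

A$7,593.53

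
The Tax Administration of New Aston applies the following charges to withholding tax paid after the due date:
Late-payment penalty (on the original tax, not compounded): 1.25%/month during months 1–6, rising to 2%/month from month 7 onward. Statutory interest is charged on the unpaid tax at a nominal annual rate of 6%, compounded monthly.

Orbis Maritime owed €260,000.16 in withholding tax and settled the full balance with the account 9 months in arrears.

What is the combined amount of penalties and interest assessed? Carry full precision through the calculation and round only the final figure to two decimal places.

Penalty, months 1–6: 6 × 1.25% × €260,000.16 = €19,500.01…
Penalty, months 7–9: 3 × 2% × €260,000.16 = €15,600.01…
Interest (6%/yr ÷ 12 = 0.5%/month): €260,000.16 × ((1 + 0.005)^9 − 1) = €11,936.7579…
Penalties + interest = €35,100.0216 + €11,936.7579… = €47,036.78

€47,036.78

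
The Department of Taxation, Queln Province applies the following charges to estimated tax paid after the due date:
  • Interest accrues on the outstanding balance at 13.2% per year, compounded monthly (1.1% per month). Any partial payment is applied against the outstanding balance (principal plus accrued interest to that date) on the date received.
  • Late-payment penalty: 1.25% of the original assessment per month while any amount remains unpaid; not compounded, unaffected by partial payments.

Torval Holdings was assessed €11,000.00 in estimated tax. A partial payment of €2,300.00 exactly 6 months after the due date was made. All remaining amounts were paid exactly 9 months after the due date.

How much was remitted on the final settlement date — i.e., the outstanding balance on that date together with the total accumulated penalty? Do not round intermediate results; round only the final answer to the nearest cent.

€10,998.93

Balance at month 6: €11,000.0000 × (1 + 0.011)^6 = €11,746.2602…
After €2,300.00 payment: €11,746.2602… − €2,300.00 = €9,446.2602…
Balance at month 9: €9,446.2602… × (1 + 0.011)^3 = €9,761.4284…
Penalty: 9 × 1.25% × €11,000.00 = €1,237.50
Final settlement = outstanding balance + penalty = €9,761.4284… + €1,237.50 = €10,998.93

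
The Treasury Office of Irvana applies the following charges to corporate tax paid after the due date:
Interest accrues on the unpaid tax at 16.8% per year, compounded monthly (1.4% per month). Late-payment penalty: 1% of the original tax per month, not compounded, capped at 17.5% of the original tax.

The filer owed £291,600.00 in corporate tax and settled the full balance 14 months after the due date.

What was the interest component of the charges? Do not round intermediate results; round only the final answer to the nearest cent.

£62,657.37

Interest: £291,600.00 × ((1 + 0.014)^14 − 1) = £291,600.00 × 0.2148744… = £62,657.3663…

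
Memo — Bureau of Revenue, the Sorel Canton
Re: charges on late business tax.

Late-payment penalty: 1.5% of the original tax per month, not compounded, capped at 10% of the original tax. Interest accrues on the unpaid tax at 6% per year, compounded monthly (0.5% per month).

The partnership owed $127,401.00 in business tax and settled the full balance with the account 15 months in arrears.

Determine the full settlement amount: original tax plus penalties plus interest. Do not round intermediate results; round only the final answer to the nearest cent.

$150,037.96

Penalty (uncapped): 15 × 1.5% × $127,401.00 = $28,665.23…; cap = 10% × $127,401.00 = $12,740.10 → penalty = $12,740.10
Interest: $127,401.00 × ((1 + 0.005)^15 − 1) = $127,401.00 × 0.0776827… = $9,896.8585…
Total = $127,401.00 + $12,740.1000 + $9,896.8585… = $150,037.96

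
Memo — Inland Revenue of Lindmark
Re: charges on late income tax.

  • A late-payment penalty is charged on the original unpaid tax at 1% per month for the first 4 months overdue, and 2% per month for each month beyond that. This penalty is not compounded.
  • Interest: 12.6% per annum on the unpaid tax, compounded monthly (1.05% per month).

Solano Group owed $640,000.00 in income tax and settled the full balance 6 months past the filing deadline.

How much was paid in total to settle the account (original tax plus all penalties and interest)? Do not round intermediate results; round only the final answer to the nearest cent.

Penalty, months 1–4: 4 × 1% × $640,000.00 = $25,600.00
Penalty, months 5–6: 2 × 2% × $640,000.00 = $25,600.00
Interest: $640,000.00 × ((1 + 0.0105)^6 − 1) = $640,000.00 × 0.0646771… = $41,393.3348…
Total = $640,000.00 + $51,200.0000 + $41,393.3348… = $732,593.33

$732,593.33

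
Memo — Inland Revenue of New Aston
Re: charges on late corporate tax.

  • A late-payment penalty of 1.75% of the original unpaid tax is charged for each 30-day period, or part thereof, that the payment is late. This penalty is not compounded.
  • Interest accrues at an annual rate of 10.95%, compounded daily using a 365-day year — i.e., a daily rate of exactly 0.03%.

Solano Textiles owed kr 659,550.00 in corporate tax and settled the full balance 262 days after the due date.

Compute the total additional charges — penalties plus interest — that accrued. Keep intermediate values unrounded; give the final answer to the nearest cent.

kr 157,803.13

Penalty periods: ⌈262/30⌉ = 9; penalty = 9 × 1.75% × kr 659,550.00 = kr 103,879.13…
Interest: kr 659,550.00 × ((1 + 0.0003)^262 − 1) = kr 659,550.00 × 0.08175878… = kr 53,924.0003…
Penalties + interest = kr 103,879.1250 + kr 53,924.0003… = kr 157,803.13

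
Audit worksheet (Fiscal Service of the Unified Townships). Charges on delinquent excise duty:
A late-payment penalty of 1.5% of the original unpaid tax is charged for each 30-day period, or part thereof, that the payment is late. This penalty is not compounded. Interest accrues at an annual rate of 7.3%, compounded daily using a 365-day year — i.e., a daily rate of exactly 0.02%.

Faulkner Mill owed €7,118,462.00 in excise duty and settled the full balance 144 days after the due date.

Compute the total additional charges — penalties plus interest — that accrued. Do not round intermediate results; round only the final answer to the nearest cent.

€741,855.97

Penalty periods: ⌈144/30⌉ = 5; penalty = 5 × 1.5% × €7,118,462.00 = €533,884.65
Interest: €7,118,462.00 × ((1 + 0.0002)^144 − 1) = €7,118,462.00 × 0.02921577… = €207,971.3229…
Penalties + interest = €533,884.6500 + €207,971.3229… = €741,855.97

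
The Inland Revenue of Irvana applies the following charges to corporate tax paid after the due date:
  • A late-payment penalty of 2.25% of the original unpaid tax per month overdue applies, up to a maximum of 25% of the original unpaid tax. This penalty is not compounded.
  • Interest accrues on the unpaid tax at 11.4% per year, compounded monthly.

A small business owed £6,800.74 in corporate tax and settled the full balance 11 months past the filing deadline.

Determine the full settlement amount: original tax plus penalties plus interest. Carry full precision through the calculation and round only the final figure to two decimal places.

£9,229.34

Penalty: 11 × 2.25% × £6,800.74 = £1,683.18… (below the 25% cap of £1,700.19…)
Interest (11.4%/yr ÷ 12 = 0.95%/month): £6,800.74 × ((1 + 0.0095)^11 − 1) = £745.4151…
Total = £6,800.74 + £1,683.1832… + £745.4151… = £9,229.34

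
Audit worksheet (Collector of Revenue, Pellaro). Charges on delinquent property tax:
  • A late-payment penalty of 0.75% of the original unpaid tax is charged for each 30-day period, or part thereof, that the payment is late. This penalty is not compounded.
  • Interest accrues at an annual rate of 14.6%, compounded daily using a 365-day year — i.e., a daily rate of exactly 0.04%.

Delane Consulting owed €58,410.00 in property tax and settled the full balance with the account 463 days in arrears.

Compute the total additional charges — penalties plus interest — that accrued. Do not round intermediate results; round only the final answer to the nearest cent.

Penalty periods: ⌈463/30⌉ = 16; penalty = 16 × 0.75% × €58,410.00 = €7,009.20
Interest: €58,410.00 × ((1 + 0.0004)^463 − 1) = €58,410.00 × 0.20341454… = €11,881.4435…
Penalties + interest = €7,009.2000 + €11,881.4435… = €18,890.64

€18,890.64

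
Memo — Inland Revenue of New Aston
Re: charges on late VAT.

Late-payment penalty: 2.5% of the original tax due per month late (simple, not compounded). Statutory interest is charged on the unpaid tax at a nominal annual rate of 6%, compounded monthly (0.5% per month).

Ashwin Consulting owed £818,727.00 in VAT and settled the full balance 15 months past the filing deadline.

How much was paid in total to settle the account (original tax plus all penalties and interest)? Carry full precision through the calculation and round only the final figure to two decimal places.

Late-payment penalty: 15 × 2.5% × £818,727.00 = £307,022.63…
Interest: £818,727.00 × ((1 + 0.005)^15 − 1) = £818,727.00 × 0.0776827… = £63,600.9547…
Total = £818,727.00 + £307,022.6250 + £63,600.9547… = £1,189,350.58

£1,189,350.58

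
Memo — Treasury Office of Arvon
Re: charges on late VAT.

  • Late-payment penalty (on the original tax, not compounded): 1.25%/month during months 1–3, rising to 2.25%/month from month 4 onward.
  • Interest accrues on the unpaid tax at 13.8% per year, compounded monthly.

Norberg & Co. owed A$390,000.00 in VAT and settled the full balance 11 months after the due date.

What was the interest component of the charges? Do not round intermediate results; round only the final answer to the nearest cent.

Interest (13.8%/yr ÷ 12 = 1.15%/month): A$390,000.00 × ((1 + 0.0115)^11 − 1) = A$52,271.9184…

A$52,271.92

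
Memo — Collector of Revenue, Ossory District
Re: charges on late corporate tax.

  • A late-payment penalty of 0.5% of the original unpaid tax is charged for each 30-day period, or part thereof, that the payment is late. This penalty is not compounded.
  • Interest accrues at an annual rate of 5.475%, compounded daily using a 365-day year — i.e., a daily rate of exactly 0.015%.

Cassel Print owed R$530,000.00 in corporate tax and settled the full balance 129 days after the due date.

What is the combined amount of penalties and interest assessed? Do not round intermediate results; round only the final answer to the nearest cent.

R$23,604.58

Penalty periods: ⌈129/30⌉ = 5; penalty = 5 × 0.5% × R$530,000.00 = R$13,250.00
Interest: R$530,000.00 × ((1 + 0.00015)^129 − 1) = R$530,000.00 × 0.01953695… = R$10,354.5809…
Penalties + interest = R$13,250.0000 + R$10,354.5809… = R$23,604.58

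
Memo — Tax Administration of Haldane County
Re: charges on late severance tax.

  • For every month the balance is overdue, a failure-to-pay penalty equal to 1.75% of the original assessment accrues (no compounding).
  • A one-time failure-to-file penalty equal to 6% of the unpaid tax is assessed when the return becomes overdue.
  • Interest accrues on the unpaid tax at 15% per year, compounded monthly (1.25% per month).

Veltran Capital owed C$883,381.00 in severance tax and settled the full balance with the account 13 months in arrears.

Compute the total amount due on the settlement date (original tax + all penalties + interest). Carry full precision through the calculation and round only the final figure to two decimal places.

Failure-to-file penalty: 6% × C$883,381.00 = C$53,002.86
Failure-to-pay penalty = 1.75% × C$883,381.00 × 13 mo = C$200,969.18…
Interest: C$883,381.00 × ((1 + 0.0125)^13 − 1) = C$883,381.00 × 0.1752639… = C$154,824.8427…
Total = C$883,381.00 + C$253,972.0375 + C$154,824.8427… = C$1,292,177.88

C$1,292,177.88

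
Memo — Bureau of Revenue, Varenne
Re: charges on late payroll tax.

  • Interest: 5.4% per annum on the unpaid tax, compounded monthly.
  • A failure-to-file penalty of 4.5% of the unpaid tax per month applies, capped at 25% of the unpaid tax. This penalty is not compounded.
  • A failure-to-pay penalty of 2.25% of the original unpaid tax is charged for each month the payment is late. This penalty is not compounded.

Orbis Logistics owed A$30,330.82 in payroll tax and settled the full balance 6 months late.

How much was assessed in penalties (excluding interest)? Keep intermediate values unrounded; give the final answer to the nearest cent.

A$11,677.37

Failure-to-file: 6 × 4.5% × A$30,330.82 = A$8,189.32…, capped at 25% × A$30,330.82 = A$7,582.71…
Failure-to-pay penalty: 6 × 2.25% × A$30,330.82 = A$4,094.66…
Total penalty = A$7,582.71… + A$4,094.66… = A$11,677.37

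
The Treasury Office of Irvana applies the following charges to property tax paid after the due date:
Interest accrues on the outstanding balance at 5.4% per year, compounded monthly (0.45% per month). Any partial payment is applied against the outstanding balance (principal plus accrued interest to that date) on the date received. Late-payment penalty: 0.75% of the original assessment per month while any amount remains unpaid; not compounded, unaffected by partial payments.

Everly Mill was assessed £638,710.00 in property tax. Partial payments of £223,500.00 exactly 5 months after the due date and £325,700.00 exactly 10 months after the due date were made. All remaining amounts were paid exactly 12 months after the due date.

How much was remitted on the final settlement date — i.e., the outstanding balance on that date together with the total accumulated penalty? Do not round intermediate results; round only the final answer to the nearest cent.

Balance at month 5: £638,710.0000 × (1 + 0.0045)^5 = £653,210.8971…
After £223,500.00 payment: £653,210.8971… − £223,500.00 = £429,710.8971…
Balance at month 10: £429,710.8971… × (1 + 0.0045)^5 = £439,466.8012…
After £325,700.00 payment: £439,466.8012… − £325,700.00 = £113,766.8012…
Balance at month 12: £113,766.8012… × (1 + 0.0045)^2 = £114,793.0062…
Penalty: 12 × 0.75% × £638,710.00 = £57,483.90
Final settlement = outstanding balance + penalty = £114,793.0062… + £57,483.90 = £172,276.91

£172,276.91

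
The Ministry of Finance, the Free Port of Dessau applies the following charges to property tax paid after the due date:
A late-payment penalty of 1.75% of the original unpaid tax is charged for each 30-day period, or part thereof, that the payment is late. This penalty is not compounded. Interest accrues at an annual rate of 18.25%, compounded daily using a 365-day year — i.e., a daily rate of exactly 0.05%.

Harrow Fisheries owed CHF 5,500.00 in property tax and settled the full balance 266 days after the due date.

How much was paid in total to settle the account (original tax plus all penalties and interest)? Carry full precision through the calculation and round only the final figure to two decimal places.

CHF 7,148.42

Penalty periods: ⌈266/30⌉ = 9; penalty = 9 × 1.75% × CHF 5,500.00 = CHF 866.25
Interest: CHF 5,500.00 × ((1 + 0.0005)^266 − 1) = CHF 5,500.00 × 0.14221203… = CHF 782.1662…
Total = CHF 5,500.00 + CHF 866.2500 + CHF 782.1662… = CHF 7,148.42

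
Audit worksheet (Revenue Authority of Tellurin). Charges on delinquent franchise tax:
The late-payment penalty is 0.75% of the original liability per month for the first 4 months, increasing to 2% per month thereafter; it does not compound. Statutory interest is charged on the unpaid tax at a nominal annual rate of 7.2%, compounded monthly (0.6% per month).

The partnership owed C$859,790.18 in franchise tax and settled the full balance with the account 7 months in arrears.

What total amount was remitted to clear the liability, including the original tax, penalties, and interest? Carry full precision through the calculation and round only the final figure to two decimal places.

C$973,939.02

Penalty, months 1–4: 4 × 0.75% × C$859,790.18 = C$25,793.71…
Penalty, months 5–7: 3 × 2% × C$859,790.18 = C$51,587.41…
Interest: C$859,790.18 × ((1 + 0.006)^7 − 1) = C$859,790.18 × 0.0427636… = C$36,767.7281…
Total = C$859,790.18 + C$77,381.1162 + C$36,767.7281… = C$973,939.02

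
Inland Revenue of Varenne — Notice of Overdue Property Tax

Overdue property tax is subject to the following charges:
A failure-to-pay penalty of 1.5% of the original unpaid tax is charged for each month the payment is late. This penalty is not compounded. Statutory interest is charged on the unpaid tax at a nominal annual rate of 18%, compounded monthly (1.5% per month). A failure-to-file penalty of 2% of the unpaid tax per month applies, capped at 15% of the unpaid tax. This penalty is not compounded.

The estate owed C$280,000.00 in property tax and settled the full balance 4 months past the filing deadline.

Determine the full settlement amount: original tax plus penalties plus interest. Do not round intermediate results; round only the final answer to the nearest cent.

Failure-to-file: 4 × 2% × C$280,000.00 = C$22,400.00 (under the 15% cap)
Failure-to-pay penalty: 4 × 1.5% × C$280,000.00 = C$16,800.00
Interest: C$280,000.00 × ((1 + 0.015)^4 − 1) = C$280,000.00 × 0.0613636… = C$17,181.7942…
Total = C$280,000.00 + C$39,200.0000 + C$17,181.7942… = C$336,381.79

C$336,381.79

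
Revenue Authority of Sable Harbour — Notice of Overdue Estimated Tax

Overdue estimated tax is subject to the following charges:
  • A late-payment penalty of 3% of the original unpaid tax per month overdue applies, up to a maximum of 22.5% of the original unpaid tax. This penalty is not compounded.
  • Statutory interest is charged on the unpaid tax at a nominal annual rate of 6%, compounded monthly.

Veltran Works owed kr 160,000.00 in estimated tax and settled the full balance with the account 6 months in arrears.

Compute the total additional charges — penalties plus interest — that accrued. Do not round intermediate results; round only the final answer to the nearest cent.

Penalty: 6 × 3% × kr 160,000.00 = kr 28,800.00 (below the 22.5% cap of kr 36,000.00)
Interest (6%/yr ÷ 12 = 0.5%/month): kr 160,000.00 × ((1 + 0.005)^6 − 1) = kr 4,860.4015…
Penalties + interest = kr 28,800.0000 + kr 4,860.4015… = kr 33,660.40

kr 33,660.40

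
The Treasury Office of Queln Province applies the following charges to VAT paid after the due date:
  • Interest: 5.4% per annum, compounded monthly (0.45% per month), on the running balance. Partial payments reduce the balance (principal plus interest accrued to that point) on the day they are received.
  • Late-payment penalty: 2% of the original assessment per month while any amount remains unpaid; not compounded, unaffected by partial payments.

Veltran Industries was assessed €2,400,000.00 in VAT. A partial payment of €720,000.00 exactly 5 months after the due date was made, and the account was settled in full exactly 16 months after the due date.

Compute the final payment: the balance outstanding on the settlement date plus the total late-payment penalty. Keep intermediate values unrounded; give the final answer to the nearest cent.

Balance at month 5: €2,400,000.0000 × (1 + 0.0045)^5 = €2,454,488.1919…
After €720,000.00 payment: €2,454,488.1919… − €720,000.00 = €1,734,488.1919…
Balance at month 16: €1,734,488.1919… × (1 + 0.0045)^11 = €1,822,303.4590…
Penalty: 16 × 2% × €2,400,000.00 = €768,000.00
Final settlement = outstanding balance + penalty = €1,822,303.4590… + €768,000.00 = €2,590,303.46

€2,590,303.46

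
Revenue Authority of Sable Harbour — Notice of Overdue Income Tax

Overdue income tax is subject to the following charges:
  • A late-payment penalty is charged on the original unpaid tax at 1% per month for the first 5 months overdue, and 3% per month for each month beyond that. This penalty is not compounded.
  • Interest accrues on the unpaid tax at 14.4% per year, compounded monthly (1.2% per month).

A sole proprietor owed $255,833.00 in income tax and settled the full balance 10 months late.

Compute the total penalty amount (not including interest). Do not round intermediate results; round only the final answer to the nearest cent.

Penalty, months 1–5: 5 × 1% × $255,833.00 = $12,791.65
Penalty, months 6–10: 5 × 3% × $255,833.00 = $38,374.95
Total penalty = $12,791.65 + $38,374.95 = $51,166.60

$51,166.60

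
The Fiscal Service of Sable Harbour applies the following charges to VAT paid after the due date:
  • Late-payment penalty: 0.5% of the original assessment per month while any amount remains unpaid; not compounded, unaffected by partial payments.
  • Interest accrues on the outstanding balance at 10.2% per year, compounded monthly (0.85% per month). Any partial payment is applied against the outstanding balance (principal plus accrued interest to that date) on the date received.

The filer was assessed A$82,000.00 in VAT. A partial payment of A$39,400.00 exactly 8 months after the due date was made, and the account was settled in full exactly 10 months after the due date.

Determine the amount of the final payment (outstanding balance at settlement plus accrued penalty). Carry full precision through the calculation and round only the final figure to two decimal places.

Balance at month 8: A$82,000.0000 × (1 + 0.0085)^8 = A$87,744.7362…
After A$39,400.00 payment: A$87,744.7362… − A$39,400.00 = A$48,344.7362…
Balance at month 10: A$48,344.7362… × (1 + 0.0085)^2 = A$49,170.0897…
Penalty: 10 × 0.5% × A$82,000.00 = A$4,100.00
Final settlement = outstanding balance + penalty = A$49,170.0897… + A$4,100.00 = A$53,270.09

A$53,270.09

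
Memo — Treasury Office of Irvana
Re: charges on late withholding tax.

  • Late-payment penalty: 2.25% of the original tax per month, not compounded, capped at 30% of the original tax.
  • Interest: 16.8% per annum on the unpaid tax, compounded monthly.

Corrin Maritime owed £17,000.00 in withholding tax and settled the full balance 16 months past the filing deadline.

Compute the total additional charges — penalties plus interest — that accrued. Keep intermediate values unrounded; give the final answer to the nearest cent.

Penalty (uncapped): 16 × 2.25% × £17,000.00 = £6,120.00; cap = 30% × £17,000.00 = £5,100.00 → penalty = £5,100.00
Interest (16.8%/yr ÷ 12 = 1.4%/month): £17,000.00 × ((1 + 0.014)^16 − 1) = £4,235.1925…
Penalties + interest = £5,100.0000 + £4,235.1925… = £9,335.19

£9,335.19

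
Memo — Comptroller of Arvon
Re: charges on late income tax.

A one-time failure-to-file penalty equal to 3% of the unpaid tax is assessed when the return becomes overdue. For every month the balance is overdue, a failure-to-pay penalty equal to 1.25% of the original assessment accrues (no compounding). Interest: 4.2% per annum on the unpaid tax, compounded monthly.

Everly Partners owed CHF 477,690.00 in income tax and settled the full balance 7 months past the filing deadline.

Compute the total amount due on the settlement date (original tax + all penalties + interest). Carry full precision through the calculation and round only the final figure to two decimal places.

CHF 545,645.59

Failure-to-file penalty: 3% × CHF 477,690.00 = CHF 14,330.70
Failure-to-pay penalty: 7 × 1.25% × CHF 477,690.00 = CHF 41,797.88…
Interest (4.2%/yr ÷ 12 = 0.35%/month): CHF 477,690.00 × ((1 + 0.0035)^7 − 1) = CHF 11,827.0101…
Total = CHF 477,690.00 + CHF 56,128.5750 + CHF 11,827.0101… = CHF 545,645.59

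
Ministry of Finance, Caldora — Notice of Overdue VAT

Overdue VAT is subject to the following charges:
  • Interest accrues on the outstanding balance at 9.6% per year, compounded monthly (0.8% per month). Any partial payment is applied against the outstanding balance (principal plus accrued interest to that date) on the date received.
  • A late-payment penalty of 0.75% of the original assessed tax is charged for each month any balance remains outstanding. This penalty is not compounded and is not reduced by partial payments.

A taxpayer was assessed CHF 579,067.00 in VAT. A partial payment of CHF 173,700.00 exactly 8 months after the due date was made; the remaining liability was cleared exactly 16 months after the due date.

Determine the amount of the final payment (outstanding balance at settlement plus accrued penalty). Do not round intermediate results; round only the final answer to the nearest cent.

CHF 542,160.18

Balance at month 8: CHF 579,067.0000 × (1 + 0.008)^8 = CHF 617,181.7462…
After CHF 173,700.00 payment: CHF 617,181.7462… − CHF 173,700.00 = CHF 443,481.7462…
Balance at month 16: CHF 443,481.7462… × (1 + 0.008)^8 = CHF 472,672.1407…
Penalty: 16 × 0.75% × CHF 579,067.00 = CHF 69,488.04
Final settlement = outstanding balance + penalty = CHF 472,672.1407… + CHF 69,488.04 = CHF 542,160.18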